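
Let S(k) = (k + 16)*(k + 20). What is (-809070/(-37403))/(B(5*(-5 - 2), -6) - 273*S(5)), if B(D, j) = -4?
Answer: -809070/5360934587 ≈ -0.00015092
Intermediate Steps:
S(k) = (16 + k)*(20 + k)
(-809070/(-37403))/(B(5*(-5 - 2), -6) - 273*S(5)) = (-809070/(-37403))/(-4 - 273*(320 + 5² + 36*5)) = (-809070*(-1/37403))/(-4 - 273*(320 + 25 + 180)) = 809070/(37403*(-4 - 273*525)) = 809070/(37403*(-4 - 143325)) = (809070/37403)/(-143329) = (809070/37403)*(-1/143329) = -809070/5360934587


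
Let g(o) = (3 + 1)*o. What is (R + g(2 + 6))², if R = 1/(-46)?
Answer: 2163841/2116 ≈ 1022.6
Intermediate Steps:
R = -1/46 ≈ -0.021739
g(o) = 4*o
(R + g(2 + 6))² = (-1/46 + 4*(2 + 6))² = (-1/46 + 4*8)² = (-1/46 + 32)² = (1471/46)² = 2163841/2116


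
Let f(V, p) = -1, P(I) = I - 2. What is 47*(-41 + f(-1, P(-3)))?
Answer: -1974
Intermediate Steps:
P(I) = -2 + I
47*(-41 + f(-1, P(-3))) = 47*(-41 - 1) = 47*(-42) = -1974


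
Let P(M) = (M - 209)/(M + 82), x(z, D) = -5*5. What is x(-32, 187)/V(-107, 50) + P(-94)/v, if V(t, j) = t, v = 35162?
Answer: 3527007/15049336 ≈ 0.23436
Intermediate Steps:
x(z, D) = -25
P(M) = (-209 + M)/(82 + M)
x(-32, 187)/V(-107, 50) + P(-94)/v = -25/(-107) + ((-209 - 94)/(82 - 94))/35162 = -25*(-1/107) + (-303/(-12))*(1/35162) = 25/107 - 1/12*(-303)*(1/35162) = 25/107 + (101/4)*(1/35162) = 25/107 + 101/140648 = 3527007/15049336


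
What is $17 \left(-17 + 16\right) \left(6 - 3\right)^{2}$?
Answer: $-153$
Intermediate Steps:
$17 \left(-17 + 16\right) \left(6 - 3\right)^{2} = 17 \left(-1\right) \left(6 - 3\right)^{2} = - 17 \cdot 3^{2} = \left(-17\right) 9 = -153$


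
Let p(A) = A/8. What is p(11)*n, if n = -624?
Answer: -858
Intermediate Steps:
p(A) = A/8 (p(A) = A*(1/8) = A/8)
p(11)*n = ((1/8)*11)*(-624) = (11/8)*(-624) = -858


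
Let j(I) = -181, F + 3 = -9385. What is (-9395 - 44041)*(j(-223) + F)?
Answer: 511329084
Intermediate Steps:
F = -9388 (F = -3 - 9385 = -9388)
(-9395 - 44041)*(j(-223) + F) = (-9395 - 44041)*(-181 - 9388) = -53436*(-9569) = 511329084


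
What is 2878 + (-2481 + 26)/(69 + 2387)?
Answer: 7065913/2456 ≈ 2877.0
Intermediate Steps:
2878 + (-2481 + 26)/(69 + 2387) = 2878 - 2455/2456 = 7065913/2456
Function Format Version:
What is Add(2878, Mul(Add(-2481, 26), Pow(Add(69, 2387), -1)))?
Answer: Rational(7065913, 2456) ≈ 2877.0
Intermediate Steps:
Add(2878, Mul(Add(-2481, 26), Pow(Add(69, 2387), -1))) = Add(2878, Mul(-2455, Pow(2456, -1))) = Add(2878, Mul(-2455, Rational(1, 2456))) = Add(2878, Rational(-2455, 2456)) = Rational(7065913, 2456)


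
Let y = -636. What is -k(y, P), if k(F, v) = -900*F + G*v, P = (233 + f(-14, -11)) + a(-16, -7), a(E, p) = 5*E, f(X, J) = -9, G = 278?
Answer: -612432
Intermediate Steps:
P = 144 (P = (233 - 9) + 5*(-16) = 224 - 80 = 144)
k(F, v) = -900*F + 278*v
-k(y, P) = -(-900*(-636) + 278*144) = -(572400 + 40032) = -1*612432 = -612432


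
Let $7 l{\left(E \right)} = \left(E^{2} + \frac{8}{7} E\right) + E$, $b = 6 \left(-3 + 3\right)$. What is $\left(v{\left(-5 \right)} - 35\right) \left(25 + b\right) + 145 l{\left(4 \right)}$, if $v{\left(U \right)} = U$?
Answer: $- \frac{24060}{49} \approx -491.02$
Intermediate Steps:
$b = 0$ ($b = 6 \cdot 0 = 0$)
$l{\left(E \right)} = \frac{E^{2}}{7} + \frac{15 E}{49}$ ($l{\left(E \right)} = \frac{\left(E^{2} + \frac{8}{7} E\right) + E}{7} = \frac{\left(E^{2} + 8 \cdot \frac{1}{7} E\right) + E}{7} = \frac{\left(E^{2} + \frac{8 E}{7}\right) + E}{7} = \frac{E^{2} + \frac{15 E}{7}}{7} = \frac{E^{2}}{7} + \frac{15 E}{49}$)
$\left(v{\left(-5 \right)} - 35\right) \left(25 + b\right) + 145 l{\left(4 \right)} = \left(-5 - 35\right) \left(25 + 0\right) + 145 \cdot \frac{1}{49} \cdot 4 \left(15 + 7 \cdot 4\right) = \left(-40\right) 25 + 145 \cdot \frac{1}{49} \cdot 4 \left(15 + 28\right) = -1000 + 145 \cdot \frac{1}{49} \cdot 4 \cdot 43 = -1000 + 145 \cdot \frac{172}{49} = -1000 + \frac{24940}{49} = - \frac{24060}{49}$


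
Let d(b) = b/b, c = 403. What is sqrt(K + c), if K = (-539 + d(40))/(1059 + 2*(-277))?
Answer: 3*sqrt(11389265)/505 ≈ 20.048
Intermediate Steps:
d(b) = 1
K = -538/505 (K = (-539 + 1)/(1059 + 2*(-277)) = -538/(1059 - 554) = -538/505 ≈ -1.0653)
sqrt(K + c) = sqrt(-538/505 + 403) = sqrt(202977/505) = 3*sqrt(11389265)/505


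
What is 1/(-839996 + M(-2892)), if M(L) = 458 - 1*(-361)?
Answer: -1/839177 ≈ -1.1916e-6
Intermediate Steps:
M(L) = 819 (M(L) = 458 + 361 = 819)
1/(-839996 + M(-2892)) = 1/(-839996 + 819) = 1/(-839177) = -1/839177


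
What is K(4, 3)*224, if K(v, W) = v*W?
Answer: 2688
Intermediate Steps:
K(v, W) = W*v
K(4, 3)*224 = (3*4)*224 = 12*224 = 2688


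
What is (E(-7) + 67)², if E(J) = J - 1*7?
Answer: 2809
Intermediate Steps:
E(J) = -7 + J (E(J) = J - 7 = -7 + J)
(E(-7) + 67)² = ((-7 - 7) + 67)² = (-14 + 67)² = 53² = 2809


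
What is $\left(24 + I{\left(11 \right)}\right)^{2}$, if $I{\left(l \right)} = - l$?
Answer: $169$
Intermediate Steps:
$\left(24 + I{\left(11 \right)}\right)^{2} = \left(24 - 11\right)^{2} = 13^{2} = 169$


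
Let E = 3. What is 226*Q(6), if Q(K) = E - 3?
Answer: 0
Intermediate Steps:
Q(K) = 0 (Q(K) = 3 - 3 = 0)
226*Q(6) = 226*0 = 0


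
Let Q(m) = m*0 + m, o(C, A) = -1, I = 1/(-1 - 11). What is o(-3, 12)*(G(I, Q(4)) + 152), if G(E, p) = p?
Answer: -156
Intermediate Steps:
I = -1/12 (I = 1/(-12) = -1/12 ≈ -0.083333)
Q(m) = m (Q(m) = 0 + m = m)
o(-3, 12)*(G(I, Q(4)) + 152) = -(4 + 152) = -1*156 = -156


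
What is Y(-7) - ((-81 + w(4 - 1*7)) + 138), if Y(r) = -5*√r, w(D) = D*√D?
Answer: -57 - 5*I*√7 + 3*I*√3 ≈ -57.0 - 8.0326*I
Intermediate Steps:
w(D) = D^(3/2)
Y(-7) - ((-81 + w(4 - 1*7)) + 138) = -5*I*√7 - ((-81 + (4 - 1*7)^(3/2)) + 138) = -5*I*√7 - ((-81 + (4 - 7)^(3/2)) + 138) = -5*I*√7 - ((-81 + (-3)^(3/2)) + 138) = -5*I*√7 - ((-81 - 3*I*√3) + 138) = -5*I*√7 - (57 - 3*I*√3) = -5*I*√7 + (-57 + 3*I*√3) = -57 - 5*I*√7 + 3*I*√3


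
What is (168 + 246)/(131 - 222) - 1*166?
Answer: -15520/91 ≈ -170.55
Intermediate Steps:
(168 + 246)/(131 - 222) - 1*166 = 414/(-91) - 166 = 414*(-1/91) - 166 = -414/91 - 166 = -15520/91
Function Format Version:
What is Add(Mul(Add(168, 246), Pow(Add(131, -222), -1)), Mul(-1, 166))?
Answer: Rational(-15520, 91) ≈ -170.55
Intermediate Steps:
Add(Mul(Add(168, 246), Pow(Add(131, -222), -1)), Mul(-1, 166)) = Add(Mul(414, Pow(-91, -1)), -166) = Add(Mul(414, Rational(-1, 91)), -166) = Add(Rational(-414, 91), -166) = Rational(-15520, 91)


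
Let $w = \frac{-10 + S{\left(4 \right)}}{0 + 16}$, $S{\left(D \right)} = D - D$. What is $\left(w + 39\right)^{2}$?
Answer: $\frac{94249}{64} \approx 1472.6$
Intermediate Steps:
$S{\left(D \right)} = 0$
$w = - \frac{5}{8}$ ($w = \frac{-10 + 0}{0 + 16} = - \frac{10}{16} = \left(-10\right) \frac{1}{16} = - \frac{5}{8} \approx -0.625$)
$\left(w + 39\right)^{2} = \left(- \frac{5}{8} + 39\right)^{2} = \left(\frac{307}{8}\right)^{2} = \frac{94249}{64}$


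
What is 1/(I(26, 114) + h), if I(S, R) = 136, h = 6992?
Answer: 1/7128 ≈ 0.00014029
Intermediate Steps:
1/(I(26, 114) + h) = 1/(136 + 6992) = 1/7128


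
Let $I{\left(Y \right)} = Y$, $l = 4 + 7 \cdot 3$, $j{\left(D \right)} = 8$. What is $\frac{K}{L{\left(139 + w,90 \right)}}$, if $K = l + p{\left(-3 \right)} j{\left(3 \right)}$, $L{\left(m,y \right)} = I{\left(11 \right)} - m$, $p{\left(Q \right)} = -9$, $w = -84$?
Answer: $\frac{47}{44} \approx 1.0682$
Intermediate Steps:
$l = 25$ ($l = 4 + 21 = 25$)
$L{\left(m,y \right)} = 11 - m$
$K = -47$ ($K = 25 - 72 = -47$)
$\frac{K}{L{\left(139 + w,90 \right)}} = - \frac{47}{11 - \left(139 - 84\right)} = - \frac{47}{11 - 55} = - \frac{47}{-44} = \left(-47\right) \left(- \frac{1}{44}\right) = \frac{47}{44}$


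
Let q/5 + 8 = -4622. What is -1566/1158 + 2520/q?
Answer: -652851/446795 ≈ -1.4612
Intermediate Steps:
q = -23150 (q = -40 + 5*(-4622) = -40 - 23110 = -23150)
-1566/1158 + 2520/q = -1566/1158 + 2520/(-23150) = -1566*1/1158 + 2520*(-1/23150) = -261/193 - 252/2315 = -652851/446795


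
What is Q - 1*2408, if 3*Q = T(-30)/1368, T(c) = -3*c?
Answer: -549019/228 ≈ -2408.0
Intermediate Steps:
Q = 5/228 (Q = (-3*(-30)/1368)/3 = (90*(1/1368))/3 = (⅓)*(5/76) = 5/228 ≈ 0.021930)
Q - 1*2408 = 5/228 - 1*2408 = 5/228 - 2408 = -549019/228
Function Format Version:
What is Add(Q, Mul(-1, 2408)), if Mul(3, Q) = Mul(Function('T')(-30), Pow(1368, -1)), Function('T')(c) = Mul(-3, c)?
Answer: Rational(-549019, 228) ≈ -2408.0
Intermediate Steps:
Q = Rational(5, 228) (Q = Mul(Rational(1, 3), Mul(Mul(-3, -30), Pow(1368, -1))) = Mul(Rational(1, 3), Mul(90, Rational(1, 1368))) = Mul(Rational(1, 3), Rational(5, 76)) = Rational(5, 228) ≈ 0.021930)
Add(Q, Mul(-1, 2408)) = Add(Rational(5, 228), Mul(-1, 2408)) = Add(Rational(5, 228), -2408) = Rational(-549019, 228)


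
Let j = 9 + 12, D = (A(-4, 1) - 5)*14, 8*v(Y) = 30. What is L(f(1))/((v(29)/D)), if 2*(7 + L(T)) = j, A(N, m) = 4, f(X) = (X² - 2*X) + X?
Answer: -196/15 ≈ -13.067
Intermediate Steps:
f(X) = X² - X
v(Y) = 15/4 (v(Y) = (⅛)*30 = 15/4)
D = -14 (D = (4 - 5)*14 = -1*14 = -14)
j = 21
L(T) = 7/2 (L(T) = -7 + (½)*21 = -7 + 21/2 = 7/2)
L(f(1))/((v(29)/D)) = 7/(2*(((15/4)/(-14)))) = 7/(2*(((15/4)*(-1/14)))) = 7/(2*(-15/56)) = (7/2)*(-56/15) = -196/15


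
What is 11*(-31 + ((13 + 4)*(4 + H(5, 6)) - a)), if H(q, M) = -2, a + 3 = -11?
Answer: 187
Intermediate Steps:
a = -14 (a = -3 - 11 = -14)
11*(-31 + ((13 + 4)*(4 + H(5, 6)) - a)) = 11*(-31 + ((13 + 4)*(4 - 2) - 1*(-14))) = 11*(-31 + (17*2 + 14)) = 11*(-31 + (34 + 14)) = 11*(-31 + 48) = 11*17 = 187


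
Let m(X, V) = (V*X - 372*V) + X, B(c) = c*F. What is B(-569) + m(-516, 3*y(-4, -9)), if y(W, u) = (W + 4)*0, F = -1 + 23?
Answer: -13034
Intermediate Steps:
F = 22
y(W, u) = 0 (y(W, u) = (4 + W)*0 = 0)
B(c) = 22*c (B(c) = c*22 = 22*c)
m(X, V) = X - 372*V + V*X (m(X, V) = (-372*V + V*X) + X = X - 372*V + V*X)
B(-569) + m(-516, 3*y(-4, -9)) = 22*(-569) + (-516 - 1116*0 + (3*0)*(-516)) = -12518 + (-516 - 372*0 + 0*(-516)) = -12518 + (-516 + 0 + 0) = -12518 - 516 = -13034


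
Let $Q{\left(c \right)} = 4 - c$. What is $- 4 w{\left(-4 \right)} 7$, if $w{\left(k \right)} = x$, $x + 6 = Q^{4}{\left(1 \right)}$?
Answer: $-2100$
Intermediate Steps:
$x = 75$ ($x = -6 + \left(4 - 1\right)^{4} = -6 + 3^{4} = -6 + 81 = 75$)
$w{\left(k \right)} = 75$
$- 4 w{\left(-4 \right)} 7 = \left(-4\right) 75 \cdot 7 = \left(-300\right) 7 = -2100$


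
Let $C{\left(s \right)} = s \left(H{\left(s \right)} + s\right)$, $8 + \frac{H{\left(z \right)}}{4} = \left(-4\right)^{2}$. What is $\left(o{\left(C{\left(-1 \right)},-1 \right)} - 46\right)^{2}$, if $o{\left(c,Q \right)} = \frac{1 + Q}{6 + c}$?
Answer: $2116$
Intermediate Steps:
$H{\left(z \right)} = 32$ ($H{\left(z \right)} = -32 + 4 \left(-4\right)^{2} = -32 + 4 \cdot 16 = -32 + 64 = 32$)
$C{\left(s \right)} = s \left(32 + s\right)$
$o{\left(c,Q \right)} = \frac{1 + Q}{6 + c}$
$\left(o{\left(C{\left(-1 \right)},-1 \right)} - 46\right)^{2} = \left(\frac{1 - 1}{6 - \left(32 - 1\right)} - 46\right)^{2} = \left(\frac{1}{6 - 31} \cdot 0 - 46\right)^{2} = \left(\frac{1}{-25} \cdot 0 - 46\right)^{2} = \left(\left(- \frac{1}{25}\right) 0 - 46\right)^{2} = \left(0 - 46\right)^{2} = \left(-46\right)^{2} = 2116$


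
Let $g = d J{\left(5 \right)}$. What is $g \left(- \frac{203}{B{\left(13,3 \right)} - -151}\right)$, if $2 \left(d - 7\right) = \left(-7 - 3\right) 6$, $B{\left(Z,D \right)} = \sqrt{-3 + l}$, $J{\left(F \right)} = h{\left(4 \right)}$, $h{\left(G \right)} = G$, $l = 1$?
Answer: $\frac{2820076}{22803} - \frac{18676 i \sqrt{2}}{22803} \approx 123.67 - 1.1583 i$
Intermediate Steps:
$J{\left(F \right)} = 4$
$B{\left(Z,D \right)} = i \sqrt{2}$ ($B{\left(Z,D \right)} = \sqrt{-3 + 1} = \sqrt{-2} = i \sqrt{2}$)
$d = -23$ ($d = 7 + \frac{\left(-7 - 3\right) 6}{2} = 7 + \frac{\left(-10\right) 6}{2} = 7 + \frac{1}{2} \left(-60\right) = 7 - 30 = -23$)
$g = -92$ ($g = \left(-23\right) 4 = -92$)
$g \left(- \frac{203}{B{\left(13,3 \right)} - -151}\right) = - 92 \left(- \frac{203}{i \sqrt{2} - -151}\right) = - 92 \left(- \frac{203}{i \sqrt{2} + 151}\right) = - 92 \left(- \frac{203}{151 + i \sqrt{2}}\right) = \frac{18676}{151 + i \sqrt{2}}$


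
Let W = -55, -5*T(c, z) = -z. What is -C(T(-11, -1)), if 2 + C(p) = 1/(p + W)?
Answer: 557/276 ≈ 2.0181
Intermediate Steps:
T(c, z) = z/5 (T(c, z) = -(-1)*z/5 = z/5)
C(p) = -2 + 1/(-55 + p) (C(p) = -2 + 1/(p - 55) = -2 + 1/(-55 + p))
-C(T(-11, -1)) = -(111 - 2*(-1)/5)/(-55 + (1/5)*(-1)) = -(111 - 2*(-1/5))/(-55 - 1/5) = -(111 + 2/5)/(-276/5) = -(-5)*557/(276*5) = -1*(-557/276) = 557/276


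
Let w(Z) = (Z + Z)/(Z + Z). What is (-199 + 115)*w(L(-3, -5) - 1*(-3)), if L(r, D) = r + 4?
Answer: -84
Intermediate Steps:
L(r, D) = 4 + r
w(Z) = 1 (w(Z) = (2*Z)/((2*Z)) = (2*Z)*(1/(2*Z)) = 1)
(-199 + 115)*w(L(-3, -5) - 1*(-3)) = (-199 + 115)*1 = -84*1 = -84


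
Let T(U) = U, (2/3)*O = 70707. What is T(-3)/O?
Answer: -2/70707 ≈ -2.8286e-5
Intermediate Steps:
O = 212121/2 (O = (3/2)*70707 = 212121/2 ≈ 1.0606e+5)
T(-3)/O = -3/212121/2 = -3*2/212121 = -2/70707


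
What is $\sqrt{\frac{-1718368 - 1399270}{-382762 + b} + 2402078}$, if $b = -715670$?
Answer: $\frac{\sqrt{5031662329949938}}{45768} \approx 1549.9$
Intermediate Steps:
$\sqrt{\frac{-1718368 - 1399270}{-382762 + b} + 2402078} = \sqrt{\frac{-1718368 - 1399270}{-382762 - 715670} + 2402078} = \sqrt{- \frac{3117638}{-1098432} + 2402078} = \sqrt{\left(-3117638\right) \left(- \frac{1}{1098432}\right) + 2402078} = \sqrt{\frac{1558819}{549216} + 2402078} = \sqrt{\frac{1319261229667}{549216}} = \frac{\sqrt{5031662329949938}}{45768}$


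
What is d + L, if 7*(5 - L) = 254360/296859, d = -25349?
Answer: -52665415832/2078013 ≈ -25344.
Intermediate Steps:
L = 10135705/2078013 (L = 5 - 254360/(7*296859) = 5 - ⅐*254360/296859 = 5 - 254360/2078013 = 10135705/2078013 ≈ 4.8776)
d + L = -25349 + 10135705/2078013 = -52665415832/2078013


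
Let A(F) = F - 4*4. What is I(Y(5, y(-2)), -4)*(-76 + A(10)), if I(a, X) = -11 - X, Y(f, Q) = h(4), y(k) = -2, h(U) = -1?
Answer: 574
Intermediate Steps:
A(F) = -16 + F (A(F) = F - 16 = -16 + F)
Y(f, Q) = -1
I(Y(5, y(-2)), -4)*(-76 + A(10)) = (-11 - 1*(-4))*(-76 + (-16 + 10)) = (-11 + 4)*(-76 - 6) = -7*(-82) = 574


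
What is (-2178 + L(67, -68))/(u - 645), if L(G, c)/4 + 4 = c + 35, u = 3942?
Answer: -2326/3297 ≈ -0.70549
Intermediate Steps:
L(G, c) = 124 + 4*c (L(G, c) = -16 + 4*(c + 35) = -16 + 4*(35 + c) = -16 + (140 + 4*c) = 124 + 4*c)
(-2178 + L(67, -68))/(u - 645) = (-2178 + (124 + 4*(-68)))/(3942 - 645) = (-2178 + (124 - 272))/3297 = (-2178 - 148)*(1/3297) = -2326*1/3297 = -2326/3297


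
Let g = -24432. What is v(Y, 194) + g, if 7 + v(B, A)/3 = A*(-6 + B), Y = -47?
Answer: -55299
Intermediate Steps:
v(B, A) = -21 + 3*A*(-6 + B) (v(B, A) = -21 + 3*(A*(-6 + B)) = -21 + 3*A*(-6 + B))
v(Y, 194) + g = (-21 - 18*194 + 3*194*(-47)) - 24432 = (-21 - 3492 - 27354) - 24432 = -30867 - 24432 = -55299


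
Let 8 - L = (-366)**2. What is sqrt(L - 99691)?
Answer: I*sqrt(233639) ≈ 483.36*I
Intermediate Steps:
L = -133948 (L = 8 - 1*(-366)**2 = 8 - 1*133956 = 8 - 133956 = -133948)
sqrt(L - 99691) = sqrt(-133948 - 99691) = sqrt(-233639) = I*sqrt(233639)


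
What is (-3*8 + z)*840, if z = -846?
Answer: -730800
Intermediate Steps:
(-3*8 + z)*840 = (-3*8 - 846)*840 = (-24 - 846)*840 = -870*840 = -730800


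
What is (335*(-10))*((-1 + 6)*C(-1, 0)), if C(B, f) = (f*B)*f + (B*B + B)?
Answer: 0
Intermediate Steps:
C(B, f) = B + B² + B*f² (C(B, f) = (B*f)*f + (B² + B) = B*f² + (B + B²) = B + B² + B*f²)
(335*(-10))*((-1 + 6)*C(-1, 0)) = (335*(-10))*((-1 + 6)*(-(1 - 1 + 0²))) = -16750*(-(1 - 1 + 0)) = -16750*(-1*0) = -16750*0 = -3350*0 = 0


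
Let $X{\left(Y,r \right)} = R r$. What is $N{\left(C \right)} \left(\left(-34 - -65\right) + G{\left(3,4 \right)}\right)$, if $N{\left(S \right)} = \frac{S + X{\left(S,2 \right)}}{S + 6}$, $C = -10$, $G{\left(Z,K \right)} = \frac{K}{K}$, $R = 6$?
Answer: $-16$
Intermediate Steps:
$G{\left(Z,K \right)} = 1$
$X{\left(Y,r \right)} = 6 r$
$N{\left(S \right)} = \frac{12 + S}{6 + S}$ ($N{\left(S \right)} = \frac{S + 6 \cdot 2}{S + 6} = \frac{S + 12}{6 + S} = \frac{12 + S}{6 + S}$)
$N{\left(C \right)} \left(\left(-34 - -65\right) + G{\left(3,4 \right)}\right) = \frac{12 - 10}{6 - 10} \left(\left(-34 - -65\right) + 1\right) = \frac{1}{-4} \cdot 2 \left(\left(-34 + 65\right) + 1\right) = \left(- \frac{1}{4}\right) 2 \left(31 + 1\right) = \left(- \frac{1}{2}\right) 32 = -16$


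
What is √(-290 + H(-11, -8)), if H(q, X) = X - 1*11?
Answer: I*√309 ≈ 17.578*I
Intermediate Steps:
H(q, X) = -11 + X (H(q, X) = X - 11 = -11 + X)
√(-290 + H(-11, -8)) = √(-290 + (-11 - 8)) = √(-290 - 19) = √(-309) = I*√309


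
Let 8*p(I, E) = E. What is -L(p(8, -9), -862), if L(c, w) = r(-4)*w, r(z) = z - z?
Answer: 0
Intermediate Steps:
p(I, E) = E/8
r(z) = 0
L(c, w) = 0 (L(c, w) = 0*w = 0)
-L(p(8, -9), -862) = -1*0 = 0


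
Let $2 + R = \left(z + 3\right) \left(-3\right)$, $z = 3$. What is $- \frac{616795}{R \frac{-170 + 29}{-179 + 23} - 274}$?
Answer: $\frac{8018335}{3797} \approx 2111.8$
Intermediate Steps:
$R = -20$ ($R = -2 + \left(3 + 3\right) \left(-3\right) = -2 + 6 \left(-3\right) = -2 - 18 = -20$)
$- \frac{616795}{R \frac{-170 + 29}{-179 + 23} - 274} = - \frac{616795}{- 20 \frac{-170 + 29}{-179 + 23} - 274} = - \frac{616795}{- 20 \left(- \frac{141}{-156}\right) - 274} = - \frac{616795}{- 20 \left(\left(-141\right) \left(- \frac{1}{156}\right)\right) - 274} = - \frac{616795}{\left(-20\right) \frac{47}{52} - 274} = - \frac{616795}{- \frac{235}{13} - 274} = - \frac{616795}{- \frac{3797}{13}} = \left(-616795\right) \left(- \frac{13}{3797}\right) = \frac{8018335}{3797}$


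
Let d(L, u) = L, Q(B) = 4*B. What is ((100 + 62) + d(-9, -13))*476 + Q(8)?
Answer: 72860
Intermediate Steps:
((100 + 62) + d(-9, -13))*476 + Q(8) = ((100 + 62) - 9)*476 + 4*8 = (162 - 9)*476 + 32 = 153*476 + 32 = 72828 + 32 = 72860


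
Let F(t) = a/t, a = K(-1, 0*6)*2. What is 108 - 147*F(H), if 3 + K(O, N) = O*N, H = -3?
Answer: -186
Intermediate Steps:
K(O, N) = -3 + N*O (K(O, N) = -3 + O*N = -3 + N*O)
a = -6 (a = (-3 + (0*6)*(-1))*2 = (-3 + 0*(-1))*2 = (-3 + 0)*2 = -3*2 = -6)
F(t) = -6/t
108 - 147*F(H) = 108 - (-882)/(-3) = 108 - (-882)*(-1)/3 = 108 - 147*2 = 108 - 294 = -186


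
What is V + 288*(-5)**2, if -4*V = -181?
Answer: 28981/4 ≈ 7245.3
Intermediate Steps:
V = 181/4 (V = -1/4*(-181) = 181/4 ≈ 45.250)
V + 288*(-5)**2 = 181/4 + 288*(-5)**2 = 181/4 + 288*25 = 181/4 + 7200 = 28981/4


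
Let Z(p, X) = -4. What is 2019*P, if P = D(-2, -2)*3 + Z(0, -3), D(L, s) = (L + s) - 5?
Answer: -62589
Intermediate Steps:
D(L, s) = -5 + L + s
P = -31 (P = (-5 - 2 - 2)*3 - 4 = -9*3 - 4 = -27 - 4 = -31)
2019*P = 2019*(-31) = -62589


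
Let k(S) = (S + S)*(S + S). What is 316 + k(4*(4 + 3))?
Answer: 3452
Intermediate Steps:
k(S) = 4*S² (k(S) = (2*S)*(2*S) = 4*S²)
316 + k(4*(4 + 3)) = 316 + 4*(4*(4 + 3))² = 316 + 4*(4*7)² = 316 + 4*28² = 316 + 4*784 = 316 + 3136 = 3452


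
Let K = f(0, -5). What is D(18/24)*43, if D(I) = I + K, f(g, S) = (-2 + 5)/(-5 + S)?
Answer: 387/20 ≈ 19.350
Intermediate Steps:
f(g, S) = 3/(-5 + S)
K = -3/10 (K = 3/(-5 - 5) = 3/(-10) = 3*(-1/10) = -3/10 ≈ -0.30000)
D(I) = -3/10 + I (D(I) = I - 3/10 = -3/10 + I)
D(18/24)*43 = (-3/10 + 18/24)*43 = (-3/10 + 18*(1/24))*43 = (-3/10 + 3/4)*43 = (9/20)*43 = 387/20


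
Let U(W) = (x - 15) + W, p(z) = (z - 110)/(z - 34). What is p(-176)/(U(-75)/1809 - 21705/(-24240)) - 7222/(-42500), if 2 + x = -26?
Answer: 130713281599/72201316250 ≈ 1.8104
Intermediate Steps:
x = -28 (x = -2 - 26 = -28)
p(z) = (-110 + z)/(-34 + z)
U(W) = -43 + W (U(W) = (-28 - 15) + W = -43 + W)
p(-176)/(U(-75)/1809 - 21705/(-24240)) - 7222/(-42500) = ((-110 - 176)/(-34 - 176))/((-43 - 75)/1809 - 21705/(-24240)) - 7222/(-42500) = (-286/(-210))/(-118*1/1809 - 21705*(-1/24240)) - 7222*(-1/42500) = (-1/210*(-286))/(-118/1809 + 1447/1616) + 3611/21250 = 143/(105*(2426935/2923344)) + 3611/21250 = (143/105)*(2923344/2426935) + 3611/21250 = 139346064/84942725 + 3611/21250 = 130713281599/72201316250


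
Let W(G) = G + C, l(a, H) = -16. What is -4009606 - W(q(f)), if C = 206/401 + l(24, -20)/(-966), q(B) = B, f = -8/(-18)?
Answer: -2329778123056/581049 ≈ -4.0096e+6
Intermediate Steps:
f = 4/9 (f = -8*(-1/18) = 4/9 ≈ 0.44444)
C = 102706/193683 (C = 206/401 - 16/(-966) = 206*(1/401) - 16*(-1/966) = 206/401 + 8/483 = 102706/193683 ≈ 0.53028)
W(G) = 102706/193683 + G (W(G) = G + 102706/193683 = 102706/193683 + G)
-4009606 - W(q(f)) = -4009606 - (102706/193683 + 4/9) = -4009606 - 1*566362/581049 = -4009606 - 566362/581049 = -2329778123056/581049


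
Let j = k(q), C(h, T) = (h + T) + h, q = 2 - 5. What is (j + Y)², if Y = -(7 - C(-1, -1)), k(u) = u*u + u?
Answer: 16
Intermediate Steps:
q = -3
C(h, T) = T + 2*h (C(h, T) = (T + h) + h = T + 2*h)
k(u) = u + u² (k(u) = u² + u = u + u²)
Y = -10 (Y = -(7 - (-1 + 2*(-1))) = -(7 - (-1 - 2)) = -(7 - 1*(-3)) = -(7 + 3) = -1*10 = -10)
j = 6 (j = -3*(1 - 3) = -3*(-2) = 6)
(j + Y)² = (6 - 10)² = (-4)² = 16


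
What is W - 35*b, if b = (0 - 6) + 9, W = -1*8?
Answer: -113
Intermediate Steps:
W = -8
b = 3 (b = -6 + 9 = 3)
W - 35*b = -8 - 35*3 = -8 - 105 = -113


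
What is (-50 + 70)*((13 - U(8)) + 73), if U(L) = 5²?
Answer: 1220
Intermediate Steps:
U(L) = 25
(-50 + 70)*((13 - U(8)) + 73) = (-50 + 70)*((13 - 1*25) + 73) = 20*((13 - 25) + 73) = 20*(-12 + 73) = 20*61 = 1220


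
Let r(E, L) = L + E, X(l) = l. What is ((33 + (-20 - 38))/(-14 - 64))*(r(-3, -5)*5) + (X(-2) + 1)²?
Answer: -461/39 ≈ -11.821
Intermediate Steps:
r(E, L) = E + L
((33 + (-20 - 38))/(-14 - 64))*(r(-3, -5)*5) + (X(-2) + 1)² = ((33 + (-20 - 38))/(-14 - 64))*((-3 - 5)*5) + (-2 + 1)² = ((33 - 58)/(-78))*(-8*5) + (-1)² = -25*(-1/78)*(-40) + 1 = (25/78)*(-40) + 1 = -500/39 + 1 = -461/39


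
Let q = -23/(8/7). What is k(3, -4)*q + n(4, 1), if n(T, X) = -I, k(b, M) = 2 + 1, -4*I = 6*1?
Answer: -471/8 ≈ -58.875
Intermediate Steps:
I = -3/2 ≈ -1.5000
k(b, M) = 3
n(T, X) = 3/2 (n(T, X) = -1*(-3/2) = 3/2)
q = -161/8 (q = -23/(8*(⅐)) = -23/8/7 = -23*7/8 = -161/8 ≈ -20.125)
k(3, -4)*q + n(4, 1) = 3*(-161/8) + 3/2 = -483/8 + 3/2 = -471/8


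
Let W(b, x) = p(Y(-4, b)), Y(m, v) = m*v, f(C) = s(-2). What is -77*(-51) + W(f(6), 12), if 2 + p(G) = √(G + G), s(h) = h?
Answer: 3929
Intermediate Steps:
f(C) = -2
p(G) = -2 + √2*√G (p(G) = -2 + √(G + G) = -2 + √(2*G) = -2 + √2*√G)
W(b, x) = -2 + 2*√2*√(-b) (W(b, x) = -2 + √2*√(-4*b) = -2 + √2*(2*√(-b)) = -2 + 2*√2*√(-b))
-77*(-51) + W(f(6), 12) = -77*(-51) + (-2 + 2*√2*√(-1*(-2))) = 3927 + (-2 + 2*√2*√2) = 3927 + (-2 + 4) = 3927 + 2 = 3929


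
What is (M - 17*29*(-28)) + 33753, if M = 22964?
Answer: 70521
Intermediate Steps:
(M - 17*29*(-28)) + 33753 = (22964 - 17*29*(-28)) + 33753 = (22964 - 493*(-28)) + 33753 = (22964 + 13804) + 33753 = 36768 + 33753 = 70521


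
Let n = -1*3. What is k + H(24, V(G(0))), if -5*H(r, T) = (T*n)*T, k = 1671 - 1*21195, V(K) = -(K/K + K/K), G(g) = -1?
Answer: -97608/5 ≈ -19522.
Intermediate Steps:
n = -3
V(K) = -2 (V(K) = -(1 + 1) = -1*2 = -2)
k = -19524 (k = 1671 - 21195 = -19524)
H(r, T) = 3*T**2/5 (H(r, T) = -T*(-3)*T/5 = -(-3*T)*T/5 = -(-3)*T**2/5 = 3*T**2/5)
k + H(24, V(G(0))) = -19524 + (3/5)*(-2)**2 = -19524 + (3/5)*4 = -19524 + 12/5 = -97608/5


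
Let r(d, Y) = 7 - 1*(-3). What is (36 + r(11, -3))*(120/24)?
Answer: 230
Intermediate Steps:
r(d, Y) = 10 (r(d, Y) = 7 + 3 = 10)
(36 + r(11, -3))*(120/24) = (36 + 10)*(120/24) = 46*(120*(1/24)) = 46*5 = 230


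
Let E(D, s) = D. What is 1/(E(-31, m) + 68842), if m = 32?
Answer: 1/68811 ≈ 1.4533e-5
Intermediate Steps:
1/(E(-31, m) + 68842) = 1/(-31 + 68842) = 1/68811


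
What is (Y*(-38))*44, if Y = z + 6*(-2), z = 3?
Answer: 15048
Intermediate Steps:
Y = -9 (Y = 3 + 6*(-2) = 3 - 12 = -9)
(Y*(-38))*44 = -9*(-38)*44 = 342*44 = 15048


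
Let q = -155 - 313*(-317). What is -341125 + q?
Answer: -242059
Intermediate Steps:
q = 99066 (q = -155 + 99221 = 99066)
-341125 + q = -341125 + 99066 = -242059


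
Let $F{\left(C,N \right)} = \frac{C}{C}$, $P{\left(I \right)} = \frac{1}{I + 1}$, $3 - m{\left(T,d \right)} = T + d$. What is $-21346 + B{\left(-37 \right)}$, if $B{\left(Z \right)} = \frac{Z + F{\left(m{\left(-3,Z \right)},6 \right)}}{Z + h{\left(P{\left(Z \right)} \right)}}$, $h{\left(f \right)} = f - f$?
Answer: $- \frac{789766}{37} \approx -21345.0$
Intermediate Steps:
$m{\left(T,d \right)} = 3 - T - d$ ($m{\left(T,d \right)} = 3 - \left(T + d\right) = 3 - T - d$)
$P{\left(I \right)} = \frac{1}{1 + I}$
$h{\left(f \right)} = 0$
$F{\left(C,N \right)} = 1$
$B{\left(Z \right)} = \frac{1 + Z}{Z}$ ($B{\left(Z \right)} = \frac{Z + 1}{Z + 0} = \frac{1 + Z}{Z}$)
$-21346 + B{\left(-37 \right)} = -21346 + \frac{1 - 37}{-37} = -21346 - - \frac{36}{37} = -21346 + \frac{36}{37} = - \frac{789766}{37}$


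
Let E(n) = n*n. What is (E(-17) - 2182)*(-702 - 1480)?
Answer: 4130526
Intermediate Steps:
E(n) = n²
(E(-17) - 2182)*(-702 - 1480) = ((-17)² - 2182)*(-702 - 1480) = (289 - 2182)*(-2182) = -1893*(-2182) = 4130526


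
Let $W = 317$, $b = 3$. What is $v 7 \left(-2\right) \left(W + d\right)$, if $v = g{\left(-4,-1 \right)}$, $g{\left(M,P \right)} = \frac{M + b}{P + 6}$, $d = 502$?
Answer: $\frac{11466}{5} \approx 2293.2$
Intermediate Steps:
$g{\left(M,P \right)} = \frac{3 + M}{6 + P}$ ($g{\left(M,P \right)} = \frac{M + 3}{P + 6} = \frac{3 + M}{6 + P}$)
$v = - \frac{1}{5}$ ($v = \frac{3 - 4}{6 - 1} = \frac{1}{5} \left(-1\right) = - \frac{1}{5} \approx -0.2$)
$v 7 \left(-2\right) \left(W + d\right) = \left(- \frac{1}{5}\right) 7 \left(-2\right) \left(317 + 502\right) = \left(- \frac{7}{5}\right) \left(-2\right) 819 = \frac{14}{5} \cdot 819 = \frac{11466}{5}$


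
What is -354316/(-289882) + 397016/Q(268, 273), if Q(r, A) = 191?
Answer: 57577733234/27683731 ≈ 2079.8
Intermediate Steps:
-354316/(-289882) + 397016/Q(268, 273) = -354316/(-289882) + 397016/191 = -354316*(-1/289882) + 397016*(1/191) = 177158/144941 + 397016/191 = 57577733234/27683731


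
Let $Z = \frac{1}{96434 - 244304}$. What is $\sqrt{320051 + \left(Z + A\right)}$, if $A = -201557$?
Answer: $\frac{\sqrt{287881658808970}}{49290} \approx 344.23$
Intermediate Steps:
$Z = - \frac{1}{147870}$ ($Z = \frac{1}{-147870} = - \frac{1}{147870} \approx -6.7627 \cdot 10^{-6}$)
$\sqrt{320051 + \left(Z + A\right)} = \sqrt{320051 - \frac{29804233591}{147870}} = \sqrt{\frac{17521707779}{147870}} = \frac{\sqrt{287881658808970}}{49290}$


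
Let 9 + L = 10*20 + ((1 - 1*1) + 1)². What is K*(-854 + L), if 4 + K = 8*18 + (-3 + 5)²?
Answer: -95328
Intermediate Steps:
K = 144 (K = -4 + (8*18 + (-3 + 5)²) = -4 + (144 + 2²) = -4 + (144 + 4) = -4 + 148 = 144)
L = 192 (L = -9 + (10*20 + ((1 - 1*1) + 1)²) = -9 + (200 + ((1 - 1) + 1)²) = -9 + (200 + (0 + 1)²) = -9 + (200 + 1²) = -9 + (200 + 1) = -9 + 201 = 192)
K*(-854 + L) = 144*(-854 + 192) = 144*(-662) = -95328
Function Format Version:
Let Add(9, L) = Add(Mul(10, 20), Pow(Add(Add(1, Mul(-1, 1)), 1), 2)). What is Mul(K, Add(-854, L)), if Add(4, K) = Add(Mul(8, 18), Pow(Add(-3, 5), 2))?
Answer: -95328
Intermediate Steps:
K = 144 (K = Add(-4, Add(Mul(8, 18), Pow(Add(-3, 5), 2))) = Add(-4, Add(144, Pow(2, 2))) = Add(-4, Add(144, 4)) = Add(-4, 148) = 144)
L = 192 (L = Add(-9, Add(Mul(10, 20), Pow(Add(Add(1, Mul(-1, 1)), 1), 2))) = Add(-9, Add(200, Pow(Add(Add(1, -1), 1), 2))) = Add(-9, Add(200, Pow(Add(0, 1), 2))) = Add(-9, Add(200, Pow(1, 2))) = Add(-9, Add(200, 1)) = Add(-9, 201) = 192)
Mul(K, Add(-854, L)) = Mul(144, Add(-854, 192)) = Mul(144, -662) = -95328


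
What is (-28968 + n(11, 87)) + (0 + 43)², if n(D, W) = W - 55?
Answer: -27087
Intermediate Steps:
n(D, W) = -55 + W
(-28968 + n(11, 87)) + (0 + 43)² = (-28968 + (-55 + 87)) + (0 + 43)² = (-28968 + 32) + 43² = -28936 + 1849 = -27087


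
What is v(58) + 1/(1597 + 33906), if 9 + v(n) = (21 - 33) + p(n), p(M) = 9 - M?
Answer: -2485209/35503 ≈ -70.000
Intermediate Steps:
v(n) = -12 - n (v(n) = -9 + ((21 - 33) + (9 - n)) = -9 + (-12 + (9 - n)) = -9 + (-3 - n) = -12 - n)
v(58) + 1/(1597 + 33906) = (-12 - 1*58) + 1/(1597 + 33906) = (-12 - 58) + 1/35503 = -70 + 1/35503 = -2485209/35503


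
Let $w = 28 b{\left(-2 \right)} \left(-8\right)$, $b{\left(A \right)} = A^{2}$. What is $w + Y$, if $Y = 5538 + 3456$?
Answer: $8098$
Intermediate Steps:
$Y = 8994$
$w = -896$ ($w = 28 \left(-2\right)^{2} \left(-8\right) = 28 \cdot 4 \left(-8\right) = 112 \left(-8\right) = -896$)
$w + Y = -896 + 8994 = 8098$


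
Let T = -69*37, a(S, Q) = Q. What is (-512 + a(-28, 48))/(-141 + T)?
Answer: 232/1347 ≈ 0.17223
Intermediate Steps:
T = -2553
(-512 + a(-28, 48))/(-141 + T) = (-512 + 48)/(-141 - 2553) = -464/(-2694) = -464*(-1/2694) = 232/1347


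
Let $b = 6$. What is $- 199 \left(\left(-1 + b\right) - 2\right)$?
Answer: $-597$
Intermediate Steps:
$- 199 \left(\left(-1 + b\right) - 2\right) = - 199 \left(\left(-1 + 6\right) - 2\right) = - 199 \left(5 - 2\right) = \left(-199\right) 3 = -597$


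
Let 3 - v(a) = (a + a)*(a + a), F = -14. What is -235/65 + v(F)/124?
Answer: -15981/1612 ≈ -9.9138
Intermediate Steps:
v(a) = 3 - 4*a² (v(a) = 3 - (a + a)*(a + a) = 3 - 2*a*2*a = 3 - 4*a²)
-235/65 + v(F)/124 = -235/65 + (3 - 4*(-14)²)/124 = -235*1/65 + (3 - 4*196)*(1/124) = -47/13 + (3 - 784)*(1/124) = -47/13 - 781*1/124 = -47/13 - 781/124 = -15981/1612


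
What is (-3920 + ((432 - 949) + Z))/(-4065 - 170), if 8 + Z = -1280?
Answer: 1145/847 ≈ 1.3518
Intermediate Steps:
Z = -1288 (Z = -8 - 1280 = -1288)
(-3920 + ((432 - 949) + Z))/(-4065 - 170) = (-3920 + ((432 - 949) - 1288))/(-4065 - 170) = (-3920 + (-517 - 1288))/(-4235) = (-3920 - 1805)*(-1/4235) = -5725*(-1/4235) = 1145/847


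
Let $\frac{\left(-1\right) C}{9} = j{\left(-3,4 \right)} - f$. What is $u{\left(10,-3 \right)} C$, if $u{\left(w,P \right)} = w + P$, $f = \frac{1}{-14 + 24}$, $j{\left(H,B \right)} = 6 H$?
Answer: $\frac{11403}{10} \approx 1140.3$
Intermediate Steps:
$f = \frac{1}{10} \approx 0.1$
$u{\left(w,P \right)} = P + w$
$C = \frac{1629}{10}$ ($C = - 9 \left(6 \left(-3\right) - \frac{1}{10}\right) = - 9 \left(-18 - \frac{1}{10}\right) = \left(-9\right) \left(- \frac{181}{10}\right) = \frac{1629}{10} \approx 162.9$)
$u{\left(10,-3 \right)} C = \left(-3 + 10\right) \frac{1629}{10} = 7 \cdot \frac{1629}{10} = \frac{11403}{10}$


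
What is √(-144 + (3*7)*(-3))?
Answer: 3*I*√23 ≈ 14.387*I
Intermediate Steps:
√(-144 + (3*7)*(-3)) = √(-144 + 21*(-3)) = √(-144 - 63) = √(-207) = 3*I*√23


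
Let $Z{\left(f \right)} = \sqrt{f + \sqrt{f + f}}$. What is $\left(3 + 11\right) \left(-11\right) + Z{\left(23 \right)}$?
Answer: $-154 + \sqrt{23 + \sqrt{46}} \approx -148.54$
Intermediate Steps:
$Z{\left(f \right)} = \sqrt{f + \sqrt{2} \sqrt{f}}$ ($Z{\left(f \right)} = \sqrt{f + \sqrt{2 f}} = \sqrt{f + \sqrt{2} \sqrt{f}}$)
$\left(3 + 11\right) \left(-11\right) + Z{\left(23 \right)} = \left(3 + 11\right) \left(-11\right) + \sqrt{23 + \sqrt{2} \sqrt{23}} = 14 \left(-11\right) + \sqrt{23 + \sqrt{46}} = -154 + \sqrt{23 + \sqrt{46}}$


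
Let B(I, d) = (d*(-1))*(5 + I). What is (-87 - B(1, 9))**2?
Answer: 1089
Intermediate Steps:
B(I, d) = -d*(5 + I) (B(I, d) = (-d)*(5 + I) = -d*(5 + I))
(-87 - B(1, 9))**2 = (-87 - (-1)*9*(5 + 1))**2 = (-87 - (-1)*9*6)**2 = (-87 - 1*(-54))**2 = (-87 + 54)**2 = (-33)**2 = 1089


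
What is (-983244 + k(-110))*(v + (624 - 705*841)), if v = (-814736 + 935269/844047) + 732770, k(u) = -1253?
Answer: 560272539108062980/844047 ≈ 6.6379e+11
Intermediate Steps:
v = -69182221133/844047 (v = (-814736 + 935269*(1/844047)) + 732770 = (-814736 + 935269/844047) + 732770 = -687674541323/844047 + 732770 = -69182221133/844047 ≈ -81965.)
(-983244 + k(-110))*(v + (624 - 705*841)) = (-983244 - 1253)*(-69182221133/844047 + (624 - 705*841)) = -984497*(-69182221133/844047 + (624 - 592905)) = -984497*(-69182221133/844047 - 592281) = -984497*(-569095222340/844047) = 560272539108062980/844047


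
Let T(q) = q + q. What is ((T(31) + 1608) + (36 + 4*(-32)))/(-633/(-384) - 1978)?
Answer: -201984/252973 ≈ -0.79844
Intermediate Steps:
T(q) = 2*q
((T(31) + 1608) + (36 + 4*(-32)))/(-633/(-384) - 1978) = ((2*31 + 1608) + (36 + 4*(-32)))/(-633/(-384) - 1978) = ((62 + 1608) + (36 - 128))/(-633*(-1/384) - 1978) = (1670 - 92)/(211/128 - 1978) = 1578/(-252973/128) = 1578*(-128/252973) = -201984/252973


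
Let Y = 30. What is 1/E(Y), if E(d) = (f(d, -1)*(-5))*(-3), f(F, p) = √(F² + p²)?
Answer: √901/13515 ≈ 0.0022210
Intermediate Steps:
E(d) = 15*√(1 + d²) (E(d) = (√(d² + (-1)²)*(-5))*(-3) = (√(d² + 1)*(-5))*(-3) = (√(1 + d²)*(-5))*(-3) = -5*√(1 + d²)*(-3) = 15*√(1 + d²))
1/E(Y) = 1/(15*√(1 + 30²)) = 1/(15*√(1 + 900)) = 1/(15*√901) = √901/13515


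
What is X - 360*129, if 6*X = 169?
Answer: -278471/6 ≈ -46412.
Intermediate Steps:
X = 169/6 (X = (⅙)*169 = 169/6 ≈ 28.167)
X - 360*129 = 169/6 - 360*129 = 169/6 - 46440 = -278471/6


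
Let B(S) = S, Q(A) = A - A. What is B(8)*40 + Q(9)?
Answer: 320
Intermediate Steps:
Q(A) = 0
B(8)*40 + Q(9) = 8*40 + 0 = 320 + 0 = 320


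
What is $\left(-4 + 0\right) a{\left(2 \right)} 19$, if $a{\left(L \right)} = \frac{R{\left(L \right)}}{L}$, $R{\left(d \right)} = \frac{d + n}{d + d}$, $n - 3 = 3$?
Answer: $-76$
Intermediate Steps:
$n = 6$ ($n = 3 + 3 = 6$)
$R{\left(d \right)} = \frac{6 + d}{2 d}$ ($R{\left(d \right)} = \frac{d + 6}{d + d} = \frac{6 + d}{2 d}$)
$a{\left(L \right)} = \frac{6 + L}{2 L^{2}}$ ($a{\left(L \right)} = \frac{\frac{1}{2} \frac{1}{L} \left(6 + L\right)}{L} = \frac{6 + L}{2 L^{2}}$)
$\left(-4 + 0\right) a{\left(2 \right)} 19 = \left(-4 + 0\right) \frac{6 + 2}{2 \cdot 4} \cdot 19 = - 4 \cdot \frac{1}{2} \cdot \frac{1}{4} \cdot 8 \cdot 19 = \left(-4\right) 1 \cdot 19 = \left(-4\right) 19 = -76$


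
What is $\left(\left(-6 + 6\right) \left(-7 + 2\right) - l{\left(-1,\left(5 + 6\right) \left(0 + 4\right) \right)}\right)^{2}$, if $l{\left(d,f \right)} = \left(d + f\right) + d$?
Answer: $1764$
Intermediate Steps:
$l{\left(d,f \right)} = f + 2 d$
$\left(\left(-6 + 6\right) \left(-7 + 2\right) - l{\left(-1,\left(5 + 6\right) \left(0 + 4\right) \right)}\right)^{2} = \left(\left(-6 + 6\right) \left(-7 + 2\right) - \left(\left(5 + 6\right) \left(0 + 4\right) + 2 \left(-1\right)\right)\right)^{2} = \left(0 \left(-5\right) - \left(11 \cdot 4 - 2\right)\right)^{2} = \left(0 - \left(44 - 2\right)\right)^{2} = \left(0 - 42\right)^{2} = \left(-42\right)^{2} = 1764$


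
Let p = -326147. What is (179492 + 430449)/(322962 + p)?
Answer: -609941/3185 ≈ -191.50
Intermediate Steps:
(179492 + 430449)/(322962 + p) = (179492 + 430449)/(322962 - 326147) = 609941/(-3185) = 609941*(-1/3185) = -609941/3185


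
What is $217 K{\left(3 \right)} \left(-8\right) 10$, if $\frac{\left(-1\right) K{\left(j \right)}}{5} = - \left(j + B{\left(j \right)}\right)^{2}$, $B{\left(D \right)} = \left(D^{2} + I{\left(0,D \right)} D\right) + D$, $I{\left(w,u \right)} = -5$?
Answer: $0$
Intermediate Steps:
$B{\left(D \right)} = D^{2} - 4 D$ ($B{\left(D \right)} = \left(D^{2} - 5 D\right) + D = D^{2} - 4 D$)
$K{\left(j \right)} = 5 \left(j + j \left(-4 + j\right)\right)^{2}$ ($K{\left(j \right)} = - 5 \left(- \left(j + j \left(-4 + j\right)\right)^{2}\right) = 5 \left(j + j \left(-4 + j\right)\right)^{2}$)
$217 K{\left(3 \right)} \left(-8\right) 10 = 217 \cdot 5 \cdot 3^{2} \left(-3 + 3\right)^{2} \left(-8\right) 10 = 217 \cdot 5 \cdot 9 \cdot 0^{2} \left(-8\right) 10 = 217 \cdot 5 \cdot 9 \cdot 0 \left(-8\right) 10 = 217 \cdot 0 \left(-8\right) 10 = 217 \cdot 0 \cdot 10 = 217 \cdot 0 = 0$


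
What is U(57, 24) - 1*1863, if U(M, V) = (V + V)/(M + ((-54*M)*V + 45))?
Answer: -22905593/12295 ≈ -1863.0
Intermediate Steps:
U(M, V) = 2*V/(45 + M - 54*M*V) (U(M, V) = (2*V)/(M + (-54*M*V + 45)) = (2*V)/(M + (45 - 54*M*V)) = (2*V)/(45 + M - 54*M*V) = 2*V/(45 + M - 54*M*V))
U(57, 24) - 1*1863 = 2*24/(45 + 57 - 54*57*24) - 1*1863 = 2*24/(45 + 57 - 73872) - 1863 = 2*24/(-73770) - 1863 = 2*24*(-1/73770) - 1863 = -8/12295 - 1863 = -22905593/12295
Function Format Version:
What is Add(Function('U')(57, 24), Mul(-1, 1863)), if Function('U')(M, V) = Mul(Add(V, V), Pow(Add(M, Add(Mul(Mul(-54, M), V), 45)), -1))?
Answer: Rational(-22905593, 12295) ≈ -1863.0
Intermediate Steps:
Function('U')(M, V) = Mul(2, V, Pow(Add(45, M, Mul(-54, M, V)), -1)) (Function('U')(M, V) = Mul(Mul(2, V), Pow(Add(M, Add(Mul(-54, M, V), 45)), -1)) = Mul(Mul(2, V), Pow(Add(M, Add(45, Mul(-54, M, V))), -1)) = Mul(Mul(2, V), Pow(Add(45, M, Mul(-54, M, V)), -1)) = Mul(2, V, Pow(Add(45, M, Mul(-54, M, V)), -1)))
Add(Function('U')(57, 24), Mul(-1, 1863)) = Add(Mul(2, 24, Pow(Add(45, 57, Mul(-54, 57, 24)), -1)), Mul(-1, 1863)) = Add(Mul(2, 24, Pow(Add(45, 57, -73872), -1)), -1863) = Add(Mul(2, 24, Pow(-73770, -1)), -1863) = Add(Mul(2, 24, Rational(-1, 73770)), -1863) = Add(Rational(-8, 12295), -1863) = Rational(-22905593, 12295)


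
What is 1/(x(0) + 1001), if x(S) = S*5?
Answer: 1/1001 ≈ 0.00099900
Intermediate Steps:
x(S) = 5*S
1/(x(0) + 1001) = 1/(5*0 + 1001) = 1/(0 + 1001) = 1/1001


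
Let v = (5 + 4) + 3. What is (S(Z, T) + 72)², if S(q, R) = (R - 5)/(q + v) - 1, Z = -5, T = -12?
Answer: 230400/49 ≈ 4702.0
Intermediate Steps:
v = 12 (v = 9 + 3 = 12)
S(q, R) = -1 + (-5 + R)/(12 + q) (S(q, R) = (R - 5)/(q + 12) - 1 = (-5 + R)/(12 + q) - 1 = -1 + (-5 + R)/(12 + q))
(S(Z, T) + 72)² = ((-17 - 12 - 1*(-5))/(12 - 5) + 72)² = ((-17 - 12 + 5)/7 + 72)² = ((⅐)*(-24) + 72)² = (-24/7 + 72)² = (480/7)² = 230400/49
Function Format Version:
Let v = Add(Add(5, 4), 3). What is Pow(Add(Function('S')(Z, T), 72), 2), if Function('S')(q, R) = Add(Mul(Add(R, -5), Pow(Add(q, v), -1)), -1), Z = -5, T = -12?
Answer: Rational(230400, 49) ≈ 4702.0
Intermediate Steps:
v = 12 (v = Add(9, 3) = 12)
Function('S')(q, R) = Add(-1, Mul(Pow(Add(12, q), -1), Add(-5, R))) (Function('S')(q, R) = Add(Mul(Add(R, -5), Pow(Add(q, 12), -1)), -1) = Add(Mul(Add(-5, R), Pow(Add(12, q), -1)), -1) = Add(Mul(Pow(Add(12, q), -1), Add(-5, R)), -1) = Add(-1, Mul(Pow(Add(12, q), -1), Add(-5, R))))
Pow(Add(Function('S')(Z, T), 72), 2) = Pow(Add(Mul(Pow(Add(12, -5), -1), Add(-17, -12, Mul(-1, -5))), 72), 2) = Pow(Add(Mul(Pow(7, -1), Add(-17, -12, 5)), 72), 2) = Pow(Add(Mul(Rational(1, 7), -24), 72), 2) = Pow(Add(Rational(-24, 7), 72), 2) = Pow(Rational(480, 7), 2) = Rational(230400, 49)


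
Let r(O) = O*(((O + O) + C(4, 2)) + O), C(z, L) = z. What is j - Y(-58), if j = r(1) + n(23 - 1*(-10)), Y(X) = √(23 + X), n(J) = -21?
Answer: -14 - I*√35 ≈ -14.0 - 5.9161*I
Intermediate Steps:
r(O) = O*(4 + 3*O) (r(O) = O*(((O + O) + 4) + O) = O*((2*O + 4) + O) = O*((4 + 2*O) + O) = O*(4 + 3*O))
j = -14 (j = 1*(4 + 3*1) - 21 = 1*(4 + 3) - 21 = 1*7 - 21 = 7 - 21 = -14)
j - Y(-58) = -14 - √(23 - 58) = -14 - √(-35) = -14 - I*√35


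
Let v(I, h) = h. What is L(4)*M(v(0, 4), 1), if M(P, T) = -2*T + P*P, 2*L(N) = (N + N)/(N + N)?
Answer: 7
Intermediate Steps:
L(N) = ½ (L(N) = ((N + N)/(N + N))/2 = ((2*N)/((2*N)))/2 = ((2*N)*(1/(2*N)))/2 = (½)*1 = ½)
M(P, T) = P² - 2*T (M(P, T) = -2*T + P² = P² - 2*T)
L(4)*M(v(0, 4), 1) = (4² - 2*1)/2 = (16 - 2)/2 = (½)*14 = 7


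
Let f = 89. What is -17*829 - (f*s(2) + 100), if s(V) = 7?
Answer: -14816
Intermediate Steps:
-17*829 - (f*s(2) + 100) = -17*829 - (89*7 + 100) = -14093 - (623 + 100) = -14093 - 1*723 = -14093 - 723 = -14816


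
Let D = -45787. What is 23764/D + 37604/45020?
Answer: 162979767/515332685 ≈ 0.31626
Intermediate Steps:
23764/D + 37604/45020 = 23764/(-45787) + 37604/45020 = 23764*(-1/45787) + 37604*(1/45020) = -23764/45787 + 9401/11255 = 162979767/515332685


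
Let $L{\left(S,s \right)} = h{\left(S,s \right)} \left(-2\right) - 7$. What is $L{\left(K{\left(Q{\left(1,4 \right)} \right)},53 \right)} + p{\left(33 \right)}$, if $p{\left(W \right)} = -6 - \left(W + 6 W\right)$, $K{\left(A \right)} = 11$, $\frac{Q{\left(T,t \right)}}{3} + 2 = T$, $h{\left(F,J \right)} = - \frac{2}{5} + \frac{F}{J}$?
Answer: $- \frac{64558}{265} \approx -243.61$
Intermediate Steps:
$h{\left(F,J \right)} = - \frac{2}{5} + \frac{F}{J}$ ($h{\left(F,J \right)} = \left(-2\right) \frac{1}{5} + \frac{F}{J} = - \frac{2}{5} + \frac{F}{J}$)
$Q{\left(T,t \right)} = -6 + 3 T$
$L{\left(S,s \right)} = - \frac{31}{5} - \frac{2 S}{s}$ ($L{\left(S,s \right)} = \left(- \frac{2}{5} + \frac{S}{s}\right) \left(-2\right) - 7 = \left(\frac{4}{5} - \frac{2 S}{s}\right) - 7 = - \frac{31}{5} - \frac{2 S}{s}$)
$p{\left(W \right)} = -6 - 7 W$
$L{\left(K{\left(Q{\left(1,4 \right)} \right)},53 \right)} + p{\left(33 \right)} = \left(- \frac{31}{5} - \frac{22}{53}\right) - 237 = - \frac{1753}{265} - 237 = - \frac{64558}{265}$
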